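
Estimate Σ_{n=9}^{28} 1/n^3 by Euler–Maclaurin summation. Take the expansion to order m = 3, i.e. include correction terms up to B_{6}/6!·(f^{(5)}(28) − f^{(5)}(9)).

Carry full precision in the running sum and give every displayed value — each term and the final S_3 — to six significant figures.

The integral term ∫_9^28 1/x^3 dx = 0.00553508.
Boundary: ½(f(9) + f(28)) = ½(0.00137174 + 4.55539e-05) = 0.000708648.
Integral + boundary = 0.00624373.
Order-1 term: 1/12 · (-4.88078e-06 − (-0.000457247)) = 3.76972e-05.
Partial sum through k=1: 0.00628143.
Order-2 term: −1/720 · (-1.24510e-07 − (-0.000112901)) = -1.56633e-07.
Partial sum through k=2: 0.00628127.
Order-3 term: 1/30240 · (-6.67016e-09 − (-5.85410e-05)) = 1.93566e-09.

S_3 ≈ 0.00628127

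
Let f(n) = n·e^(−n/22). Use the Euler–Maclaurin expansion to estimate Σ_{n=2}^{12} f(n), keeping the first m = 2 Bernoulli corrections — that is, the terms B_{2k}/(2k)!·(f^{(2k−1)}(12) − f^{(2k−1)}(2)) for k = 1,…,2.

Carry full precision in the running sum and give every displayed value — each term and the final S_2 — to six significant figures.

The integral term ∫_2^12 x·e^(−x/22) dx = 48.5926.
Boundary: ½(f(2) + f(12)) = ½(1.82620 + 6.95494) = 4.39057.
Running total after boundary: 52.9832.
Order-1 term: 1/12 · (0.263445 − 0.830092) = -0.0472206.
After k=1: 52.9360.
Order-2 term: −1/720 · (0.00293926 − 0.00548821) = 3.54021e-06.

S_2 ≈ 52.9360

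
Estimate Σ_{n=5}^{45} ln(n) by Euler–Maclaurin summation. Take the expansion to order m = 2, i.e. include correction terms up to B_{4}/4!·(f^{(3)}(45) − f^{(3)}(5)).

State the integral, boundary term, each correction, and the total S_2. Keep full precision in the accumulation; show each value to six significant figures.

Integral: ∫_5^45 ln(x) dx = 123.253.
Boundary: ½(f(5) + f(45)) = ½(1.60944 + 3.80666) = 2.70805.
Running total after boundary: 125.961.
k=1: B_{2}/(2)! × [f^{(1)}(45) − f^{(1)}(5)] = 1/12 × (0.0222222 − 0.200000) = -0.0148148.
Partial sum through k=1: 125.946.
k=2: B_{4}/(4)! × [f^{(3)}(45) − f^{(3)}(5)] = −1/720 × (2.19479e-05 − 0.0160000) = 2.21917e-05.

S_2 ≈ 125.946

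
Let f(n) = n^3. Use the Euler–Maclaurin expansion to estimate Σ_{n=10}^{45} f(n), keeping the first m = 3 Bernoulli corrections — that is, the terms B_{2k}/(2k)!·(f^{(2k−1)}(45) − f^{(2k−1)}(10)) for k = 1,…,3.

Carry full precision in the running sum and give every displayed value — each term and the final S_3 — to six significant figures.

S_3 ≈ 1.06920e+06

Integral: ∫_10^45 x^3 dx = 1.02266e+06.
Boundary: ½(f(10) + f(45)) = ½(1000.00 + 91125.0) = 46062.5.
Integral + boundary = 1.06872e+06.
Correction k=1: B_{2}/2! · (f^{(1)}(45) − f^{(1)}(10)) = 1/12 · (6075.00 − 300.000) = 481.250.
After k=1: 1.06920e+06.
Correction k=2: B_{4}/4! · (f^{(3)}(45) − f^{(3)}(10)) = −1/720 · (6.00000 − 6.00000) = 0.00000.
After k=2: 1.06920e+06.
Correction k=3: B_{6}/6! · (f^{(5)}(45) − f^{(5)}(10)) = 1/30240 · (0.00000 − 0.00000) = 0.00000.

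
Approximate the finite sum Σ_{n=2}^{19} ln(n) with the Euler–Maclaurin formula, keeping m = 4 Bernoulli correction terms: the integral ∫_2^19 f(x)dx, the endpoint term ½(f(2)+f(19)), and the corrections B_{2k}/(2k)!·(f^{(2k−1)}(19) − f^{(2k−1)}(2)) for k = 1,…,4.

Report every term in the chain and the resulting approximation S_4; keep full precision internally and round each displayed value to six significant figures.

The integral term ∫_2^19 ln(x) dx = 37.5580.
Boundary: ½(f(2) + f(19)) = ½(0.693147 + 2.94444) = 1.81879.
Integral + boundary = 39.3768.
k=1: B_{2}/(2)! × [f^{(1)}(19) − f^{(1)}(2)] = 1/12 × (0.0526316 − 0.500000) = -0.0372807.
After k=1: 39.3396.
k=2: B_{4}/(4)! × [f^{(3)}(19) − f^{(3)}(2)] = −1/720 × (0.000291588 − 0.250000) = 0.000346817.
After k=2: 39.3399.
k=3: B_{6}/(6)! × [f^{(5)}(19) − f^{(5)}(2)] = 1/30240 × (9.69267e-06 − 0.750000) = -2.48013e-05.
After k=3: 39.3399.
k=4: B_{8}/(8)! × [f^{(7)}(19) − f^{(7)}(2)] = −1/1209600 × (8.05485e-07 − 5.62500) = 4.65030e-06.

S_4 ≈ 39.3399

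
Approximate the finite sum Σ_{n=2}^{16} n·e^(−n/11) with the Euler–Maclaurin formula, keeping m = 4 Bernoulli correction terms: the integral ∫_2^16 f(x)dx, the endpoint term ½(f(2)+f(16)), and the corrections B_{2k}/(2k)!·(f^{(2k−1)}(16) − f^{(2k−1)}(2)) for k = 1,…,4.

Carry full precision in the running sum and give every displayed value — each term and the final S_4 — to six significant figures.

S_4 ≈ 52.5114

∫_2^16 x·e^(−x/11) dx evaluates to 49.8752.
½[f(2) + f(16)] = ½[1.66751 + 3.73610] = 2.70180.
Integral + boundary = 52.5770.
Order-1 term: 1/12 · (-0.106139 − 0.682161) = -0.0656917.
Partial sum through k=1: 52.5114.
Order-2 term: −1/720 · (0.00298243 − 0.0194187) = 2.28282e-05.
Partial sum through k=2: 52.5114.
Order-3 term: 1/30240 · (5.65458e-05 − 0.000274378) = -7.20346e-09.
Partial sum through k=3: 52.5114.
Order-4 term: −1/1209600 · (7.30937e-07 − 3.20885e-06) = 2.04854e-12.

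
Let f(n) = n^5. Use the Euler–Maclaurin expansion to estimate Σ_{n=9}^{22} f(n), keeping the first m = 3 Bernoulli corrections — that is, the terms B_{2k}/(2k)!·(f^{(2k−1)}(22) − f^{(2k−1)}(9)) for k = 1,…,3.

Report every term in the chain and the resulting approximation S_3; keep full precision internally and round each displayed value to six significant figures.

∫_9^22 x^5 dx evaluates to 1.88081e+07.
Endpoint term: (f(9) + f(22))/2 = (59049.0 + 5.15363e+06)/2 = 2.60634e+06.
Integral + boundary = 2.14144e+07.
Correction k=1: B_{2}/2! · (f^{(1)}(22) − f^{(1)}(9)) = 1/12 · (1.17128e+06 − 32805.0) = 94872.9.
After k=1: 2.15093e+07.
Correction k=2: B_{4}/4! · (f^{(3)}(22) − f^{(3)}(9)) = −1/720 · (29040.0 − 4860.00) = -33.5833.
After k=2: 2.15093e+07.
Correction k=3: B_{6}/6! · (f^{(5)}(22) − f^{(5)}(9)) = 1/30240 · (120.000 − 120.000) = 0.00000.

S_3 ≈ 2.15093e+07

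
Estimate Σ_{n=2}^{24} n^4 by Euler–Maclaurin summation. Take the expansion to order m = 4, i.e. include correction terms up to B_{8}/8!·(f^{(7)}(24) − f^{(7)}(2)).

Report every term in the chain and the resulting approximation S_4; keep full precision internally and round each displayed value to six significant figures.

∫_2^24 x^4 dx evaluates to 1.59252e+06.
Boundary: ½(f(2) + f(24)) = ½(16.0000 + 331776) = 165896.
Integral + boundary = 1.75841e+06.
Correction k=1: B_{2}/2! · (f^{(1)}(24) − f^{(1)}(2)) = 1/12 · (55296.0 − 32.0000) = 4605.33.
Running total after k=1: 1.76302e+06.
Correction k=2: B_{4}/4! · (f^{(3)}(24) − f^{(3)}(2)) = −1/720 · (576.000 − 48.0000) = -0.733333.
Running total after k=2: 1.76302e+06.
Correction k=3: B_{6}/6! · (f^{(5)}(24) − f^{(5)}(2)) = 1/30240 · (0.00000 − 0.00000) = 0.00000.
Running total after k=3: 1.76302e+06.
Correction k=4: B_{8}/8! · (f^{(7)}(24) − f^{(7)}(2)) = −1/1209600 · (0.00000 − 0.00000) = 0.00000.

S_4 ≈ 1.76302e+06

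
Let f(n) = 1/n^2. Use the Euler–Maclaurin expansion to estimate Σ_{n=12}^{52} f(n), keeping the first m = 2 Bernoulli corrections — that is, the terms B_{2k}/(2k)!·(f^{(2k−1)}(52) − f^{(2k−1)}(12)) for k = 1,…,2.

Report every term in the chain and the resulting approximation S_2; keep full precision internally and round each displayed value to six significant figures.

∫_12^52 1/x^2 dx evaluates to 0.0641026.
½[f(12) + f(52)] = ½[0.00694444 + 0.000369822] = 0.00365713.
Integral + boundary = 0.0677597.
Correction k=1: B_{2}/2! · (f^{(1)}(52) − f^{(1)}(12)) = 1/12 · (-1.42239e-05 − (-0.00115741)) = 9.52653e-05.
Running total after k=1: 0.0678550.
Correction k=2: B_{4}/4! · (f^{(3)}(52) − f^{(3)}(12)) = −1/720 · (-6.31240e-08 − (-9.64506e-05)) = -1.33872e-07.

S_2 ≈ 0.0678548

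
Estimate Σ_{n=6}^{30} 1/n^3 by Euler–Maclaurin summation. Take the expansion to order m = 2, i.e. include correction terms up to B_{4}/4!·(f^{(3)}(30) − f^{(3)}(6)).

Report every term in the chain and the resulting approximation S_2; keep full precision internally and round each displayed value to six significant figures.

The integral term ∫_6^30 1/x^3 dx = 0.0133333.
Boundary: ½(f(6) + f(30)) = ½(0.00462963 + 3.70370e-05) = 0.00233333.
So far: 0.0156667.
Correction k=1: B_{2}/2! · (f^{(1)}(30) − f^{(1)}(6)) = 1/12 · (-3.70370e-06 − (-0.00231481)) = 0.000192593.
Partial sum through k=1: 0.0158593.
Correction k=2: B_{4}/4! · (f^{(3)}(30) − f^{(3)}(6)) = −1/720 · (-8.23045e-08 − (-0.00128601)) = -1.78601e-06.

S_2 ≈ 0.0158575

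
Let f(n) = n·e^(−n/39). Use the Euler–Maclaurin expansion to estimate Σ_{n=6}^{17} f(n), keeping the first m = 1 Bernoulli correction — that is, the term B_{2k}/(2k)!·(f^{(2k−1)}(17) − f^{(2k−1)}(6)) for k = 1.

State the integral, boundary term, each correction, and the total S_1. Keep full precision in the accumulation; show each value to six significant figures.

S_1 ≈ 100.425

∫_6^17 x·e^(−x/39) dx evaluates to 92.3859.
Endpoint term: (f(6) + f(17))/2 = (5.14442 + 10.9936)/2 = 8.06903.
Running total after boundary: 100.455.
Order-1 term: 1/12 · (0.364796 − 0.725496) = -0.0300583.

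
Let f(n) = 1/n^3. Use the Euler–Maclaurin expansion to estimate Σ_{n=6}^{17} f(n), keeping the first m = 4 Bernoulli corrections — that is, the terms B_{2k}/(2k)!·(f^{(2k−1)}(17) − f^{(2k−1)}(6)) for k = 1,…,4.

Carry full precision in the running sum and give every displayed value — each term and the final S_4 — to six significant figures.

S_4 ≈ 0.0147635

The integral term ∫_6^17 1/x^3 dx = 0.0121588.
Boundary: ½(f(6) + f(17)) = ½(0.00462963 + 0.000203542) = 0.00241659.
So far: 0.0145754.
Correction k=1: B_{2}/2! · (f^{(1)}(17) − f^{(1)}(6)) = 1/12 · (-3.59191e-05 − (-0.00231481)) = 0.000189908.
Running total after k=1: 0.0147653.
Correction k=2: B_{4}/4! · (f^{(3)}(17) − f^{(3)}(6)) = −1/720 · (-2.48575e-06 − (-0.00128601)) = -1.78267e-06.
Running total after k=2: 0.0147635.
Correction k=3: B_{6}/6! · (f^{(5)}(17) − f^{(5)}(6)) = 1/30240 · (-3.61251e-07 − (-0.00150034)) = 4.96026e-08.
Running total after k=3: 0.0147635.
Correction k=4: B_{8}/8! · (f^{(7)}(17) − f^{(7)}(6)) = −1/1209600 · (-9.00003e-08 − (-0.00300069)) = -2.48065e-09.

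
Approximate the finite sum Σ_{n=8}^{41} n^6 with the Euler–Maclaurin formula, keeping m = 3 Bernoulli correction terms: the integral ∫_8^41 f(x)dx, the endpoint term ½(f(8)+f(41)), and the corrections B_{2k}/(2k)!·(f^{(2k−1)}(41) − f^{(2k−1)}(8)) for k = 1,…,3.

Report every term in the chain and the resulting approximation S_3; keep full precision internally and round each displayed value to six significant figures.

Integral: ∫_8^41 x^6 dx = 2.78217e+10.
Boundary: ½(f(8) + f(41)) = ½(262144 + 4.75010e+09) = 2.37518e+09.
Integral + boundary = 3.01969e+10.
k=1: B_{2}/(2)! × [f^{(1)}(41) − f^{(1)}(8)] = 1/12 × (6.95137e+08 − 196608) = 5.79117e+07.
Running total after k=1: 3.02548e+10.
k=2: B_{4}/(4)! × [f^{(3)}(41) − f^{(3)}(8)] = −1/720 × (8.27052e+06 − 61440.0) = -11401.5.
Running total after k=2: 3.02548e+10.
k=3: B_{6}/(6)! × [f^{(5)}(41) − f^{(5)}(8)] = 1/30240 × (29520.0 − 5760.00) = 0.785714.

S_3 ≈ 3.02548e+10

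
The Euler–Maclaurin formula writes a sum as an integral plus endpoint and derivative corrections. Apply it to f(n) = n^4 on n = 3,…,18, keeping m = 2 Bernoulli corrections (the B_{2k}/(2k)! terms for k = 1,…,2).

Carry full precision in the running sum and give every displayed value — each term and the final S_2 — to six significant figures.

S_2 ≈ 432328

The integral term ∫_3^18 x^4 dx = 377865.
½[f(3) + f(18)] = ½[81.0000 + 104976] = 52528.5.
Integral + boundary = 430394.
k=1: B_{2}/(2)! × [f^{(1)}(18) − f^{(1)}(3)] = 1/12 × (23328.0 − 108.000) = 1935.00.
Running total after k=1: 432328.
k=2: B_{4}/(4)! × [f^{(3)}(18) − f^{(3)}(3)] = −1/720 × (432.000 − 72.0000) = -0.500000.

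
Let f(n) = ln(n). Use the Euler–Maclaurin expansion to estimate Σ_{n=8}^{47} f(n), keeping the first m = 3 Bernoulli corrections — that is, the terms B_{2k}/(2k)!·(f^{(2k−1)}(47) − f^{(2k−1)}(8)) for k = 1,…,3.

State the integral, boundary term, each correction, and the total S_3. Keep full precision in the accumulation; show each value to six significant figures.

∫_8^47 ln(x) dx evaluates to 125.321.
Endpoint term: (f(8) + f(47))/2 = (2.07944 + 3.85015)/2 = 2.96479.
So far: 128.286.
Order-1 term: 1/12 · (0.0212766 − 0.125000) = -0.00864362.
After k=1: 128.278.
Order-2 term: −1/720 · (1.92636e-05 − 0.00390625) = 5.39859e-06.
After k=2: 128.278.
Order-3 term: 1/30240 · (1.04646e-07 − 0.000732422) = -2.42168e-08.

S_3 ≈ 128.278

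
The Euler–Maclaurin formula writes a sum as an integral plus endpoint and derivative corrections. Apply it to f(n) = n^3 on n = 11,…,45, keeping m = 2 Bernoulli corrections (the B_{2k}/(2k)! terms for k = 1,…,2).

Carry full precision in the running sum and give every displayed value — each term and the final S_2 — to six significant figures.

∫_11^45 x^3 dx evaluates to 1.02150e+06.
½[f(11) + f(45)] = ½[1331.00 + 91125.0] = 46228.0.
So far: 1.06772e+06.
Order-1 term: 1/12 · (6075.00 − 363.000) = 476.000.
Running total after k=1: 1.06820e+06.
Order-2 term: −1/720 · (6.00000 − 6.00000) = 0.00000.

S_2 ≈ 1.06820e+06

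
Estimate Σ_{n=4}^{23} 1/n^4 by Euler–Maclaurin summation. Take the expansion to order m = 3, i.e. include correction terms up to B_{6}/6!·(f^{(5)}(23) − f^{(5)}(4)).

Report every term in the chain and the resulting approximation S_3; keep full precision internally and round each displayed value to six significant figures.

S_3 ≈ 0.00745199

Integral: ∫_4^23 1/x^4 dx = 0.00518094.
½[f(4) + f(23)] = ½[0.00390625 + 3.57346e-06] = 0.00195491.
Running total after boundary: 0.00713585.
Order-1 term: 1/12 · (-6.21471e-07 − (-0.00390625)) = 0.000325469.
Running total after k=1: 0.00746132.
Order-2 term: −1/720 · (-3.52441e-08 − (-0.00732422)) = -1.01725e-05.
Running total after k=2: 0.00745115.
Order-3 term: 1/30240 · (-3.73094e-09 − (-0.0256348)) = 8.47710e-07.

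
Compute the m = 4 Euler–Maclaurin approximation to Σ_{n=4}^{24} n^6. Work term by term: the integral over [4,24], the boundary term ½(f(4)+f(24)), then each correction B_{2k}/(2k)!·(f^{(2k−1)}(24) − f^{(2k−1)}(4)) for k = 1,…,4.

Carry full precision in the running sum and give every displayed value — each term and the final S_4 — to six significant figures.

S_4 ≈ 7.54740e+08

Integral: ∫_4^24 x^6 dx = 6.55208e+08.
½[f(4) + f(24)] = ½[4096.00 + 1.91103e+08] = 9.55535e+07.
Running total after boundary: 7.50761e+08.
k=1: B_{2}/(2)! × [f^{(1)}(24) − f^{(1)}(4)] = 1/12 × (4.77757e+07 − 6144.00) = 3.98080e+06.
Running total after k=1: 7.54742e+08.
k=2: B_{4}/(4)! × [f^{(3)}(24) − f^{(3)}(4)] = −1/720 × (1.65888e+06 − 7680.00) = -2293.33.
Running total after k=2: 7.54740e+08.
k=3: B_{6}/(6)! × [f^{(5)}(24) − f^{(5)}(4)] = 1/30240 × (17280.0 − 2880.00) = 0.476190.
Running total after k=3: 7.54740e+08.
k=4: B_{8}/(8)! × [f^{(7)}(24) − f^{(7)}(4)] = −1/1209600 × (0.00000 − 0.00000) = 0.00000.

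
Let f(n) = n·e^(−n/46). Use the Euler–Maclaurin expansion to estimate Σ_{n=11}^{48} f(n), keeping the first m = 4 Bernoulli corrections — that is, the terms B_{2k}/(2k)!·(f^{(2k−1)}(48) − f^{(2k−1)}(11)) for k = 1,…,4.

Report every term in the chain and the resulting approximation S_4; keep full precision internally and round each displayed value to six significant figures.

Integral: ∫_11^48 x·e^(−x/46) dx = 541.301.
Endpoint term: (f(11) + f(48))/2 = (8.66043 + 16.9069)/2 = 12.7837.
So far: 554.085.
Order-1 term: 1/12 · (-0.0153142 − 0.599042) = -0.0511963.
After k=1: 554.034.
Order-2 term: −1/720 · (0.000325681 − 0.00102725) = 9.74405e-07.
After k=2: 554.034.
Order-3 term: 1/30240 · (3.11247e-07 − 8.37147e-07) = -1.73909e-11.
After k=3: 554.034.
Order-4 term: −1/1209600 · (2.21447e-10 − 5.61827e-10) = 2.81399e-16.

S_4 ≈ 554.034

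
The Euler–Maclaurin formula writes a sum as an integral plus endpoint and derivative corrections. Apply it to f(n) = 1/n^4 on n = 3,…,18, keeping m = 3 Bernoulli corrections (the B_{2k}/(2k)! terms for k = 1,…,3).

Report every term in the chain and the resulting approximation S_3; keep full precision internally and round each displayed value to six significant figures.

S_3 ≈ 0.0197728

The integral term ∫_3^18 1/x^4 dx = 0.0122885.
½[f(3) + f(18)] = ½[0.0123457 + 9.52599e-06] = 0.00617760.
Integral + boundary = 0.0184661.
k=1: B_{2}/(2)! × [f^{(1)}(18) − f^{(1)}(3)] = 1/12 × (-2.11689e-06 − (-0.0164609)) = 0.00137157.
After k=1: 0.0198377.
k=2: B_{4}/(4)! × [f^{(3)}(18) − f^{(3)}(3)] = −1/720 × (-1.96008e-07 − (-0.0548697)) = -7.62076e-05.
After k=2: 0.0197615.
k=3: B_{6}/(6)! × [f^{(5)}(18) − f^{(5)}(3)] = 1/30240 × (-3.38779e-08 − (-0.341411)) = 1.12901e-05.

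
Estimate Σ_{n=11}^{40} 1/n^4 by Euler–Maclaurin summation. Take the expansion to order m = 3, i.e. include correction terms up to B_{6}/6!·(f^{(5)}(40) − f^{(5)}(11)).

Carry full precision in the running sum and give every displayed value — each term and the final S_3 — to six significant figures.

The integral term ∫_11^40 1/x^4 dx = 0.000245230.
½[f(11) + f(40)] = ½[6.83013e-05 + 3.90625e-07] = 3.43460e-05.
Integral + boundary = 0.000279576.
Order-1 term: 1/12 · (-3.90625e-08 − (-2.48369e-05)) = 2.06648e-06.
After k=1: 0.000281642.
Order-2 term: −1/720 · (-7.32422e-10 − (-6.15790e-06)) = -8.55162e-09.
After k=2: 0.000281634.
Order-3 term: 1/30240 · (-2.56348e-11 − (-2.84994e-06)) = 9.42431e-11.

S_3 ≈ 0.000281634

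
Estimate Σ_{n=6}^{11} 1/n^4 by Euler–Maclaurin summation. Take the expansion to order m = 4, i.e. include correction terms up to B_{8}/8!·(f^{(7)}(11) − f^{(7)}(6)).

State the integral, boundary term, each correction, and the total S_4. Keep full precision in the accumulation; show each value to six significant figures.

S_4 ≈ 0.00175296

∫_6^11 1/x^4 dx evaluates to 0.00129277.
Boundary: ½(f(6) + f(11)) = ½(0.000771605 + 6.83013e-05) = 0.000419953.
Running total after boundary: 0.00171272.
k=1: B_{2}/(2)! × [f^{(1)}(11) − f^{(1)}(6)] = 1/12 × (-2.48369e-05 − (-0.000514403)) = 4.07972e-05.
After k=1: 0.00175352.
k=2: B_{4}/(4)! × [f^{(3)}(11) − f^{(3)}(6)] = −1/720 × (-6.15790e-06 − (-0.000428669)) = -5.86822e-07.
After k=2: 0.00175294.
k=3: B_{6}/(6)! × [f^{(5)}(11) − f^{(5)}(6)] = 1/30240 × (-2.84994e-06 − (-0.000666819)) = 2.19567e-08.
After k=3: 0.00175296.
k=4: B_{8}/(8)! × [f^{(7)}(11) − f^{(7)}(6)] = −1/1209600 × (-2.11979e-06 − (-0.00166705)) = -1.37643e-09.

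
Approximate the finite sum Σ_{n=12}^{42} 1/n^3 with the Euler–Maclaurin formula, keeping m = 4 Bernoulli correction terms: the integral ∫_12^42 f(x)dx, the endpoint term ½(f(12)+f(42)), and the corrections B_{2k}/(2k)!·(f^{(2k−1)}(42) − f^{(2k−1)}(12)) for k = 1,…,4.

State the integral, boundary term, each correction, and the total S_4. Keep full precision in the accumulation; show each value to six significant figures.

S_4 ≈ 0.00349682

∫_12^42 1/x^3 dx evaluates to 0.00318878.
½[f(12) + f(42)] = ½[0.000578704 + 1.34975e-05] = 0.000296101.
So far: 0.00348488.
Order-1 term: 1/12 · (-9.64104e-07 − (-0.000144676)) = 1.19760e-05.
Partial sum through k=1: 0.00349685.
Order-2 term: −1/720 · (-1.09309e-08 − (-2.00939e-05)) = -2.78930e-08.
Partial sum through k=2: 0.00349682.
Order-3 term: 1/30240 · (-2.60259e-10 − (-5.86071e-06)) = 1.93798e-10.
Partial sum through k=3: 0.00349682.
Order-4 term: −1/1209600 · (-1.06228e-11 − (-2.93036e-06)) = -2.42257e-12.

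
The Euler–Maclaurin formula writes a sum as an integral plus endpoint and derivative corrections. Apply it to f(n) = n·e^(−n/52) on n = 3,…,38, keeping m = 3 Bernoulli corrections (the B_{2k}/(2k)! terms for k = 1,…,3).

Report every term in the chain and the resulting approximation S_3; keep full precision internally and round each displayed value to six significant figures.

Integral: ∫_3^38 x·e^(−x/52) dx = 446.070.
Endpoint term: (f(3) + f(38))/2 = (2.83182 + 18.2985)/2 = 10.5651.
Integral + boundary = 456.635.
Order-1 term: 1/12 · (0.129645 − 0.889482) = -0.0633198.
After k=1: 456.571.
Order-2 term: −1/720 · (0.000404113 − 0.00102713) = 8.65303e-07.
After k=2: 456.571.
Order-3 term: 1/30240 · (2.81169e-07 − 6.38059e-07) = -1.18019e-11.

S_3 ≈ 456.571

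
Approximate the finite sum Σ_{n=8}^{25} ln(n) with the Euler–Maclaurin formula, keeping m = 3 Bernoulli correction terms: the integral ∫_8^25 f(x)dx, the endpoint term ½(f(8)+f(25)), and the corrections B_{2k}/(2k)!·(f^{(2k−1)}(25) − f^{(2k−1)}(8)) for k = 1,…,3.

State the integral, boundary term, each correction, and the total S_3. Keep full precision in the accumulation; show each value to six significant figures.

Integral: ∫_8^25 ln(x) dx = 46.8364.
Boundary: ½(f(8) + f(25)) = ½(2.07944 + 3.21888) = 2.64916.
Integral + boundary = 49.4855.
Order-1 term: 1/12 · (0.0400000 − 0.125000) = -0.00708333.
Partial sum through k=1: 49.4784.
Order-2 term: −1/720 · (0.000128000 − 0.00390625) = 5.24757e-06.
Partial sum through k=2: 49.4784.
Order-3 term: 1/30240 · (2.45760e-06 − 0.000732422) = -2.41390e-08.

S_3 ≈ 49.4784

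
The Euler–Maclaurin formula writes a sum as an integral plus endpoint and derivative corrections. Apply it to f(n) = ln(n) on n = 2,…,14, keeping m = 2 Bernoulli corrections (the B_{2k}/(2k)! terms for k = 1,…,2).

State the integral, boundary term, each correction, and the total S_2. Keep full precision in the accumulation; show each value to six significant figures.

∫_2^14 ln(x) dx evaluates to 23.5605.
½[f(2) + f(14)] = ½[0.693147 + 2.63906] = 1.66610.
Integral + boundary = 25.2266.
Order-1 term: 1/12 · (0.0714286 − 0.500000) = -0.0357143.
After k=1: 25.1909.
Order-2 term: −1/720 · (0.000728863 − 0.250000) = 0.000346210.

S_2 ≈ 25.1912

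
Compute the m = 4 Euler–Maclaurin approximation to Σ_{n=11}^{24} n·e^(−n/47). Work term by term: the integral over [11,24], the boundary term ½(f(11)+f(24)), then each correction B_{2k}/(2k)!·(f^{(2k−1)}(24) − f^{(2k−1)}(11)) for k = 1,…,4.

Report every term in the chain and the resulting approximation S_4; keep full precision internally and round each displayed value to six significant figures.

∫_11^24 x·e^(−x/47) dx evaluates to 154.585.
Endpoint term: (f(11) + f(24))/2 = (8.70461 + 14.4027)/2 = 11.5537.
Integral + boundary = 166.139.
k=1: B_{2}/(2)! × [f^{(1)}(24) − f^{(1)}(11)] = 1/12 × (0.293672 − 0.606124) = -0.0260376.
Partial sum through k=1: 166.113.
k=2: B_{4}/(4)! × [f^{(3)}(24) − f^{(3)}(11)] = −1/720 × (0.000676277 − 0.000990847) = 4.36902e-07.
Partial sum through k=2: 166.113.
k=3: B_{6}/(6)! × [f^{(5)}(24) − f^{(5)}(11)] = 1/30240 × (5.52110e-07 − 7.72886e-07) = -7.30078e-12.
Partial sum through k=3: 166.113.
k=4: B_{8}/(8)! × [f^{(7)}(24) − f^{(7)}(11)] = −1/1209600 × (3.61283e-10 − 4.96705e-10) = 1.11956e-16.

S_4 ≈ 166.113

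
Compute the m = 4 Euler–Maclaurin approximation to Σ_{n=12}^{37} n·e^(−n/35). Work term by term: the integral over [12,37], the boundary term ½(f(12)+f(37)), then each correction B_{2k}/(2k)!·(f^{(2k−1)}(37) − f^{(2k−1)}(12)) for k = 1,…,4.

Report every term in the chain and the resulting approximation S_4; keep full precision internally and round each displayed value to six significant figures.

Integral: ∫_12^37 x·e^(−x/35) dx = 291.955.
½[f(12) + f(37)] = ½[8.51688 + 12.8555] = 10.6862.
Integral + boundary = 302.641.
k=1: B_{2}/(2)! × [f^{(1)}(37) − f^{(1)}(12)] = 1/12 × (-0.0198541 − 0.466400) = -0.0405212.
Running total after k=1: 302.601.
k=2: B_{4}/(4)! × [f^{(3)}(37) − f^{(3)}(12)] = −1/720 × (0.000551053 − 0.00153949) = 1.37283e-06.
Running total after k=2: 302.601.
k=3: B_{6}/(6)! × [f^{(5)}(37) − f^{(5)}(12)] = 1/30240 × (9.12909e-07 − 2.20265e-06) = -4.26503e-11.
Running total after k=3: 302.601.
k=4: B_{8}/(8)! × [f^{(7)}(37) − f^{(7)}(12)] = −1/1209600 × (1.12325e-09 − 2.57027e-09) = 1.19628e-15.

S_4 ≈ 302.601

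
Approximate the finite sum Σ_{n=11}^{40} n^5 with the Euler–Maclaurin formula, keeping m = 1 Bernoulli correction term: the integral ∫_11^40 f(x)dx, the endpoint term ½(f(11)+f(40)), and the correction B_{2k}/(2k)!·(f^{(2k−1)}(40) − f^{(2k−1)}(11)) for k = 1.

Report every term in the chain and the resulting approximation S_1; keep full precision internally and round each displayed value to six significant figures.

S_1 ≈ 7.34712e+08

Integral: ∫_11^40 x^5 dx = 6.82371e+08.
Endpoint term: (f(11) + f(40))/2 = (161051 + 1.02400e+08)/2 = 5.12805e+07.
Running total after boundary: 7.33652e+08.
Correction k=1: B_{2}/2! · (f^{(1)}(40) − f^{(1)}(11)) = 1/12 · (1.28000e+07 − 73205.0) = 1.06057e+06.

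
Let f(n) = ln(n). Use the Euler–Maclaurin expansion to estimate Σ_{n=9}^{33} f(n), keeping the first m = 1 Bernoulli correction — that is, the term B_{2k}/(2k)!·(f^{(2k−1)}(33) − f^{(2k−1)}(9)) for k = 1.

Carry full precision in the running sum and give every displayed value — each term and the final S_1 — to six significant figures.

∫_9^33 ln(x) dx evaluates to 71.6097.
Endpoint term: (f(9) + f(33))/2 = (2.19722 + 3.49651)/2 = 2.84687.
Integral + boundary = 74.4566.
Order-1 term: 1/12 · (0.0303030 − 0.111111) = -0.00673401.

S_1 ≈ 74.4499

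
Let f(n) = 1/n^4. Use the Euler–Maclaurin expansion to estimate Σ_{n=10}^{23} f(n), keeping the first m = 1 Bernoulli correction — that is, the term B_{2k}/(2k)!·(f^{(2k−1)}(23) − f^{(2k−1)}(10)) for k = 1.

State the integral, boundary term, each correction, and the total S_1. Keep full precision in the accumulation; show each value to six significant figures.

S_1 ≈ 0.000361005

∫_10^23 1/x^4 dx evaluates to 0.000305937.
½[f(10) + f(23)] = ½[0.000100000 + 3.57346e-06] = 5.17867e-05.
So far: 0.000357724.
Order-1 term: 1/12 · (-6.21471e-07 − (-4.00000e-05)) = 3.28154e-06.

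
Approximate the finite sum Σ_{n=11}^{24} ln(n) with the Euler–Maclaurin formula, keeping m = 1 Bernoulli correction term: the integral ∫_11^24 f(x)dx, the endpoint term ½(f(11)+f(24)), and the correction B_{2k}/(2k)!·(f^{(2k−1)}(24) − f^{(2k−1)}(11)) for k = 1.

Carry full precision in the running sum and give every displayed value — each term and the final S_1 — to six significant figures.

S_1 ≈ 39.6803

∫_11^24 ln(x) dx evaluates to 36.8964.
Boundary: ½(f(11) + f(24)) = ½(2.39790 + 3.17805) = 2.78797.
Integral + boundary = 39.6844.
Order-1 term: 1/12 · (0.0416667 − 0.0909091) = -0.00410354.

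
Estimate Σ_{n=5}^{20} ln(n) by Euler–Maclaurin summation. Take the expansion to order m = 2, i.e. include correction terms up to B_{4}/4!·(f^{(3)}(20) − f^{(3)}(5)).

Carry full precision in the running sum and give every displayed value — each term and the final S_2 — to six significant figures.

Integral: ∫_5^20 ln(x) dx = 36.8675.
½[f(5) + f(20)] = ½[1.60944 + 2.99573] = 2.30259.
So far: 39.1700.
Correction k=1: B_{2}/2! · (f^{(1)}(20) − f^{(1)}(5)) = 1/12 · (0.0500000 − 0.200000) = -0.0125000.
After k=1: 39.1575.
Correction k=2: B_{4}/4! · (f^{(3)}(20) − f^{(3)}(5)) = −1/720 · (0.000250000 − 0.0160000) = 2.18750e-05.

S_2 ≈ 39.1576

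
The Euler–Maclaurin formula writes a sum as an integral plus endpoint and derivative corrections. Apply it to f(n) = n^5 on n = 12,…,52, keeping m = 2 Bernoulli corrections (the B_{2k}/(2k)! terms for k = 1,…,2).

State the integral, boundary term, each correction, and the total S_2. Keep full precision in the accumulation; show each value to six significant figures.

The integral term ∫_12^52 x^5 dx = 3.29460e+09.
½[f(12) + f(52)] = ½[248832 + 3.80204e+08] = 1.90226e+08.
Integral + boundary = 3.48483e+09.
Correction k=1: B_{2}/2! · (f^{(1)}(52) − f^{(1)}(12)) = 1/12 · (3.65581e+07 − 103680) = 3.03787e+06.
After k=1: 3.48787e+09.
Correction k=2: B_{4}/4! · (f^{(3)}(52) − f^{(3)}(12)) = −1/720 · (162240 − 8640.00) = -213.333.

S_2 ≈ 3.48787e+09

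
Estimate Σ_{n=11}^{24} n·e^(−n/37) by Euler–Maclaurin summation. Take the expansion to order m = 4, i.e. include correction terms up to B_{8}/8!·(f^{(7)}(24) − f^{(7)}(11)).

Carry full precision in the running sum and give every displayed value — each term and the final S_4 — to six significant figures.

S_4 ≈ 149.734

The integral term ∫_11^24 x·e^(−x/37) dx = 139.403.
Endpoint term: (f(11) + f(24))/2 = (8.17105 + 12.5460)/2 = 10.3585.
So far: 149.762.
Order-1 term: 1/12 · (0.183670 − 0.521984) = -0.0281929.
After k=1: 149.734.
Order-2 term: −1/720 · (0.000897862 − 0.00146649) = 7.89767e-07.
After k=2: 149.734.
Order-3 term: 1/30240 · (1.21370e-06 − 1.86391e-06) = -2.15017e-11.
After k=3: 149.734.
Order-4 term: −1/1209600 · (1.29405e-09 − 1.94055e-09) = 5.34474e-16.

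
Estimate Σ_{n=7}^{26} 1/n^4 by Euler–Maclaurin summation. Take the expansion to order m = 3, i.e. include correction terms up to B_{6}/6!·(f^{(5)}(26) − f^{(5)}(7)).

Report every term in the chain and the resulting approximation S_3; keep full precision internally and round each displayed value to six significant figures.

S_3 ≈ 0.00118180

Integral: ∫_7^26 1/x^4 dx = 0.000952852.
½[f(7) + f(26)] = ½[0.000416493 + 2.18830e-06] = 0.000209341.
Integral + boundary = 0.00116219.
k=1: B_{2}/(2)! × [f^{(1)}(26) − f^{(1)}(7)] = 1/12 × (-3.36661e-07 − (-0.000237996)) = 1.98050e-05.
Partial sum through k=1: 0.00118200.
k=2: B_{4}/(4)! × [f^{(3)}(26) − f^{(3)}(7)] = −1/720 × (-1.49406e-08 − (-0.000145712)) = -2.02357e-07.
Partial sum through k=2: 0.00118180.
k=3: B_{6}/(6)! × [f^{(5)}(26) − f^{(5)}(7)] = 1/30240 × (-1.23768e-09 − (-0.000166528)) = 5.50683e-09.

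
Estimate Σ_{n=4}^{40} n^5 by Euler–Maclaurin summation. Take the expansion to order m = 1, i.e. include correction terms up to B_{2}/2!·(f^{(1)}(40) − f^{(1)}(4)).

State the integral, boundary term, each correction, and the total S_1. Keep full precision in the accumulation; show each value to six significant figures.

S_1 ≈ 7.34933e+08

∫_4^40 x^5 dx evaluates to 6.82666e+08.
Endpoint term: (f(4) + f(40))/2 = (1024.00 + 1.02400e+08)/2 = 5.12005e+07.
Integral + boundary = 7.33866e+08.
Order-1 term: 1/12 · (1.28000e+07 − 1280.00) = 1.06656e+06.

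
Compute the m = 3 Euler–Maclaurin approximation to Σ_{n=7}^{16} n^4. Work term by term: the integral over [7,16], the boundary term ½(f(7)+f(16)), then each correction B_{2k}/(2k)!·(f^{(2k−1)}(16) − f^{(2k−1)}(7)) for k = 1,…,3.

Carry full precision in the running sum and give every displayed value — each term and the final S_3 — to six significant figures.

S_3 ≈ 241573

Integral: ∫_7^16 x^4 dx = 206354.
Endpoint term: (f(7) + f(16))/2 = (2401.00 + 65536.0)/2 = 33968.5.
So far: 240322.
Correction k=1: B_{2}/2! · (f^{(1)}(16) − f^{(1)}(7)) = 1/12 · (16384.0 − 1372.00) = 1251.00.
After k=1: 241573.
Correction k=2: B_{4}/4! · (f^{(3)}(16) − f^{(3)}(7)) = −1/720 · (384.000 − 168.000) = -0.300000.
After k=2: 241573.
Correction k=3: B_{6}/6! · (f^{(5)}(16) − f^{(5)}(7)) = 1/30240 · (0.00000 − 0.00000) = 0.00000.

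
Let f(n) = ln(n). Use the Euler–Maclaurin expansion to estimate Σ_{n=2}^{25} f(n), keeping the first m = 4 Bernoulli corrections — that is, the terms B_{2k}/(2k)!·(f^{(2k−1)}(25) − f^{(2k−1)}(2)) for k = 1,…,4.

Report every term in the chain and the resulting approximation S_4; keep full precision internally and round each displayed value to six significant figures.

S_4 ≈ 58.0036

Integral: ∫_2^25 ln(x) dx = 56.0856.
Endpoint term: (f(2) + f(25))/2 = (0.693147 + 3.21888)/2 = 1.95601.
Integral + boundary = 58.0416.
k=1: B_{2}/(2)! × [f^{(1)}(25) − f^{(1)}(2)] = 1/12 × (0.0400000 − 0.500000) = -0.0383333.
Partial sum through k=1: 58.0033.
k=2: B_{4}/(4)! × [f^{(3)}(25) − f^{(3)}(2)] = −1/720 × (0.000128000 − 0.250000) = 0.000347044.
Partial sum through k=2: 58.0036.
k=3: B_{6}/(6)! × [f^{(5)}(25) − f^{(5)}(2)] = 1/30240 × (2.45760e-06 − 0.750000) = -2.48015e-05.
Partial sum through k=3: 58.0036.
k=4: B_{8}/(8)! × [f^{(7)}(25) − f^{(7)}(2)] = −1/1209600 × (1.17965e-07 − 5.62500) = 4.65030e-06.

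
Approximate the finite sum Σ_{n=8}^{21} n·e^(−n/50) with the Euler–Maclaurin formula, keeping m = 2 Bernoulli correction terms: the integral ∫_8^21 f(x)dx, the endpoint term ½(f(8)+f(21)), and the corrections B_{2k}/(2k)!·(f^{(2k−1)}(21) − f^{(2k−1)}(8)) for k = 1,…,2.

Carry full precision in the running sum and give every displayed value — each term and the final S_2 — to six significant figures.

∫_8^21 x·e^(−x/50) dx evaluates to 138.701.
Boundary: ½(f(8) + f(21)) = ½(6.81715 + 13.7980) = 10.3076.
Running total after boundary: 149.008.
k=1: B_{2}/(2)! × [f^{(1)}(21) − f^{(1)}(8)] = 1/12 × (0.381087 − 0.715801) = -0.0278928.
Partial sum through k=1: 148.980.
k=2: B_{4}/(4)! × [f^{(3)}(21) − f^{(3)}(8)] = −1/720 × (0.000678072 − 0.000968035) = 4.02726e-07.

S_2 ≈ 148.980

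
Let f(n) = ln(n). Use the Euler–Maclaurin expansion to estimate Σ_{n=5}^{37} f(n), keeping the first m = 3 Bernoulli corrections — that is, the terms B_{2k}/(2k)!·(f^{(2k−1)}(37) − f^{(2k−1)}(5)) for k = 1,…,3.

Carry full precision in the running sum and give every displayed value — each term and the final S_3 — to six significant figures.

Integral: ∫_5^37 ln(x) dx = 93.5568.
½[f(5) + f(37)] = ½[1.60944 + 3.61092] = 2.61018.
Integral + boundary = 96.1670.
k=1: B_{2}/(2)! × [f^{(1)}(37) − f^{(1)}(5)] = 1/12 × (0.0270270 − 0.200000) = -0.0144144.
Partial sum through k=1: 96.1525.
k=2: B_{4}/(4)! × [f^{(3)}(37) − f^{(3)}(5)] = −1/720 × (3.94843e-05 − 0.0160000) = 2.21674e-05.
Partial sum through k=2: 96.1526.
k=3: B_{6}/(6)! × [f^{(5)}(37) − f^{(5)}(5)] = 1/30240 × (3.46101e-07 − 0.00768000) = -2.53957e-07.

S_3 ≈ 96.1526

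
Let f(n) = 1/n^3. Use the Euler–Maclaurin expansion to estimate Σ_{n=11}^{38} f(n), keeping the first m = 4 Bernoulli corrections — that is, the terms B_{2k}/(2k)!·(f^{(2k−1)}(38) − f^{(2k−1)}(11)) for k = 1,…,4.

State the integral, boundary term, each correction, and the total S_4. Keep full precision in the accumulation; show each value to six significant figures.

The integral term ∫_11^38 1/x^3 dx = 0.00378597.
½[f(11) + f(38)] = ½[0.000751315 + 1.82242e-05] = 0.000384770.
Integral + boundary = 0.00417074.
Order-1 term: 1/12 · (-1.43876e-06 − (-0.000204904)) = 1.69554e-05.
Running total after k=1: 0.00418770.
Order-2 term: −1/720 · (-1.99274e-08 − (-3.38684e-05)) = -4.70118e-08.
Running total after k=2: 0.00418765.
Order-3 term: 1/30240 · (-5.79605e-10 − (-1.17560e-05)) = 3.88737e-10.
Running total after k=3: 0.00418765.
Order-4 term: −1/1209600 · (-2.88999e-11 − (-6.99530e-06)) = -5.78313e-12.

S_4 ≈ 0.00418765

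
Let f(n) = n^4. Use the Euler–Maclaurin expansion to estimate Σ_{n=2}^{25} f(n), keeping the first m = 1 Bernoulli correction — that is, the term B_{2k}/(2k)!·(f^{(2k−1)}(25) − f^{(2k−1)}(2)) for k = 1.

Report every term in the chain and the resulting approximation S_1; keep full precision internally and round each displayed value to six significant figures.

The integral term ∫_2^25 x^4 dx = 1.95312e+06.
½[f(2) + f(25)] = ½[16.0000 + 390625] = 195320.
So far: 2.14844e+06.
Correction k=1: B_{2}/2! · (f^{(1)}(25) − f^{(1)}(2)) = 1/12 · (62500.0 − 32.0000) = 5205.67.

S_1 ≈ 2.15364e+06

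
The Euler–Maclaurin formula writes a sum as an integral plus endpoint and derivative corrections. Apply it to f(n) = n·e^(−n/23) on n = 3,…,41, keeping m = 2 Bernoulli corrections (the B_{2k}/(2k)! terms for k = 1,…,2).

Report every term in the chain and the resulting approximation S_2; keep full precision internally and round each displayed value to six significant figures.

S_2 ≈ 281.974

Integral: ∫_3^41 x·e^(−x/23) dx = 277.284.
Endpoint term: (f(3) + f(41))/2 = (2.63314 + 6.89615)/2 = 4.76465.
So far: 282.049.
k=1: B_{2}/(2)! × [f^{(1)}(41) − f^{(1)}(3)] = 1/12 × (-0.131634 − 0.763229) = -0.0745719.
Running total after k=1: 281.974.
k=2: B_{4}/(4)! × [f^{(3)}(41) − f^{(3)}(3)] = −1/720 × (0.000387077 − 0.00476117) = 6.07512e-06.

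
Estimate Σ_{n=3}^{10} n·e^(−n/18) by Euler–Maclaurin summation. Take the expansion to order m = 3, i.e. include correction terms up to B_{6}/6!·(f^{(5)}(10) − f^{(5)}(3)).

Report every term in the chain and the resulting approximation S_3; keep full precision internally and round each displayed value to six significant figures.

∫_3^10 x·e^(−x/18) dx evaluates to 30.7984.
Boundary: ½(f(3) + f(10)) = ½(2.53945 + 5.73753) = 4.13849.
So far: 34.9369.
Correction k=1: B_{2}/2! · (f^{(1)}(10) − f^{(1)}(3)) = 1/12 · (0.255002 − 0.705401) = -0.0375333.
Running total after k=1: 34.8993.
Correction k=2: B_{4}/4! · (f^{(3)}(10) − f^{(3)}(3)) = −1/720 · (0.00432873 − 0.00740236) = 4.26893e-06.
Running total after k=2: 34.8993.
Correction k=3: B_{6}/6! · (f^{(5)}(10) − f^{(5)}(3)) = 1/30240 · (2.42914e-05 − 3.89739e-05) = -4.85533e-10.

S_3 ≈ 34.8993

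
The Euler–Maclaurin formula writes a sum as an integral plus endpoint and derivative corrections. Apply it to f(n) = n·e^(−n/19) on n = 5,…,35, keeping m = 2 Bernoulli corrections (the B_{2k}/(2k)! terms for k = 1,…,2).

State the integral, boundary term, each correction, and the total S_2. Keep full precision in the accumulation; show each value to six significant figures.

S_2 ≈ 192.524

Integral: ∫_5^35 x·e^(−x/19) dx = 187.887.
Endpoint term: (f(5) + f(35))/2 = (3.84310 + 5.54692)/2 = 4.69501.
So far: 192.582.
Order-1 term: 1/12 · (-0.133460 − 0.566352) = -0.0583176.
Partial sum through k=1: 192.524.
Order-2 term: −1/720 · (0.000508330 − 0.00582713) = 7.38722e-06.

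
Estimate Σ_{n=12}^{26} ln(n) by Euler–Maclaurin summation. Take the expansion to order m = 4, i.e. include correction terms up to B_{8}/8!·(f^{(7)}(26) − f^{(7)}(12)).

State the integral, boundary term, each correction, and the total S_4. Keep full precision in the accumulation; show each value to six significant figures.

The integral term ∫_12^26 ln(x) dx = 40.8916.
Boundary: ½(f(12) + f(26)) = ½(2.48491 + 3.25810) = 2.87150.
Running total after boundary: 43.7631.
Order-1 term: 1/12 · (0.0384615 − 0.0833333) = -0.00373932.
Partial sum through k=1: 43.7594.
Order-2 term: −1/720 · (0.000113792 − 0.00115741) = 1.44947e-06.
Partial sum through k=2: 43.7594.
Order-3 term: 1/30240 · (2.01997e-06 − 9.64506e-05) = -3.12271e-09.
Partial sum through k=3: 43.7594.
Order-4 term: −1/1209600 · (8.96436e-08 − 2.00939e-05) = 1.65379e-11.

S_4 ≈ 43.7594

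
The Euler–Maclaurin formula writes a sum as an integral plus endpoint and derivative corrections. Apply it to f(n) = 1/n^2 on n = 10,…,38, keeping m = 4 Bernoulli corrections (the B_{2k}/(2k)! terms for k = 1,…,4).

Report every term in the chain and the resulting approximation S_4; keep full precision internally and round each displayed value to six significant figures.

∫_10^38 1/x^2 dx evaluates to 0.0736842.
½[f(10) + f(38)] = ½[0.0100000 + 0.000692521] = 0.00534626.
So far: 0.0790305.
Order-1 term: 1/12 · (-3.64485e-05 − (-0.00200000)) = 0.000163629.
Partial sum through k=1: 0.0791941.
Order-2 term: −1/720 · (-3.02896e-07 − (-0.000240000)) = -3.32913e-07.
Partial sum through k=2: 0.0791938.
Order-3 term: 1/30240 · (-6.29285e-09 − (-7.20000e-05)) = 2.38074e-09.
Partial sum through k=3: 0.0791938.
Order-4 term: −1/1209600 · (-2.44044e-10 − (-4.03200e-05)) = -3.33331e-11.

S_4 ≈ 0.0791938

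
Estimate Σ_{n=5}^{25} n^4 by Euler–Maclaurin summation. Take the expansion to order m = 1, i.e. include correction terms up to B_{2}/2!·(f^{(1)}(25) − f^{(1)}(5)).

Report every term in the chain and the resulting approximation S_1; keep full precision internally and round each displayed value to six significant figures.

S_1 ≈ 2.15329e+06

The integral term ∫_5^25 x^4 dx = 1.95250e+06.
Endpoint term: (f(5) + f(25))/2 = (625.000 + 390625)/2 = 195625.
So far: 2.14812e+06.
k=1: B_{2}/(2)! × [f^{(1)}(25) − f^{(1)}(5)] = 1/12 × (62500.0 − 500.000) = 5166.67.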